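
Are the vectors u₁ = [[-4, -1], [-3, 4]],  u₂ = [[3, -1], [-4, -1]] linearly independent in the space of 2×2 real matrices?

linearly independent

Write each element as a coordinate vector in ℝ⁴ using {E₁₁, E₁₂, E₂₁, E₂₂}.
Place the vectors as rows of a 2×4 matrix and reduce to echelon form.
The reduction yields 2 nonzero rows, so the rank is 2.
Since rank = 2 (the number of vectors), the set is linearly independent.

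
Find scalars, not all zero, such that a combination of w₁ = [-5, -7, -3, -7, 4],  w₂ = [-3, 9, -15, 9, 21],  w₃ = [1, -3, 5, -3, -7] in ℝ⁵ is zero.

Row-reduce the matrix with w₁, w₂, w₃ as columns; the null space gives the coefficients.
The free variable yields coefficients (0, 1, 3) (any nonzero multiple also works).

w₂ + 3w₃ = 0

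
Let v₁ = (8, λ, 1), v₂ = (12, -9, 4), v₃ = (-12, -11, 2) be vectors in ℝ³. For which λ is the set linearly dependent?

The set is linearly dependent precisely when det[v₁; v₂; v₃] = 0.
The determinant works out to -72*λ - 32.
This vanishes exactly when λ = -4/9.

λ = -4/9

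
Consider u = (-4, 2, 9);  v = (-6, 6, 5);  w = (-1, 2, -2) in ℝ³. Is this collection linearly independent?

linearly dependent

Form the 3×3 matrix with these as columns; its determinant is 0.
A zero determinant means the columns are linearly dependent.
Indeed u - v + 2w = 0.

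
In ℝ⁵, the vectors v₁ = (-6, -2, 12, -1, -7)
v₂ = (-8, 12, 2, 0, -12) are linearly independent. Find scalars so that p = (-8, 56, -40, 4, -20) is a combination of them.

Write p = α₁v₁ + α₂v₂ and equate components.
The system has the unique solution (α₁, α₂) = (-4, 4).

p = -4v₁ + 4v₂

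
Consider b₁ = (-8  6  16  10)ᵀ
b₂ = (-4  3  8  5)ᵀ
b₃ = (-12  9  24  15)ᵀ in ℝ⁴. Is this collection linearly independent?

Row-reduce the matrix whose columns are b₁, b₂, b₃.
The reduction yields 1 nonzero row, so the rank is 1.
Since rank 1 < 3, the set is linearly dependent.

linearly dependent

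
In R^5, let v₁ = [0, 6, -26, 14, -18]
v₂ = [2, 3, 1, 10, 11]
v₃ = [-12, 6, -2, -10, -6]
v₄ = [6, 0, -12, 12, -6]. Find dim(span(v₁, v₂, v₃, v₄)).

dim = 3

Form the matrix with v₁, v₂, v₃, v₄ as columns and reduce.
Exactly 3 pivots survive; hence the rank is 3.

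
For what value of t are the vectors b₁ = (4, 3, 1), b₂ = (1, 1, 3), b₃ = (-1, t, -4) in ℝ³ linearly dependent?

t = -12/11

Dependence holds iff the 3×3 matrix [b₁ b₂ b₃] is singular.
Expanding, det = -11*t - 12.
Setting this to zero gives t = -12/11.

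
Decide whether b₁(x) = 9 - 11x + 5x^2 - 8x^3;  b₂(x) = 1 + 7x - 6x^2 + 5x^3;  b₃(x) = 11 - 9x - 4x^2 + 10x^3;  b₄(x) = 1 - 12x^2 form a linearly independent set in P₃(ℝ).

linearly independent

Take coordinates with respect to the standard basis {1, x, …, x^3}.
Row-reduce the matrix whose columns are b₁, b₂, b₃, b₄.
The reduction yields 4 nonzero rows, so the rank is 4.
Since rank = 4 (the number of vectors), the set is linearly independent.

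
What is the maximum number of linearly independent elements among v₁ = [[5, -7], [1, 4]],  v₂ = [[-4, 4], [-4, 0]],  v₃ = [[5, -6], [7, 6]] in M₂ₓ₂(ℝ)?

Pass to coordinate vectors with respect to the basis {E₁₁, E₁₂, E₂₁, E₂₂}.
Put the 4×3 matrix [v₁|v₂|v₃] into echelon form.
Reduction leaves 3 leading entries, giving rank 3.

3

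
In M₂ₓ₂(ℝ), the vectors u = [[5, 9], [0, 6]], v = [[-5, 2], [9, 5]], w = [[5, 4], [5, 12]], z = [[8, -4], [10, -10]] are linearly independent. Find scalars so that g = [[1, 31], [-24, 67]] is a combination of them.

Take coordinate vectors relative to {E₁₁, E₁₂, E₂₁, E₂₂}.
Write g = c₁u + … + c₄z and equate components.
Row-reducing the augmented matrix gives the unique coefficients (c₁, …, c₄) = (1, -1, 3, -3).

g = u - v + 3w - 3z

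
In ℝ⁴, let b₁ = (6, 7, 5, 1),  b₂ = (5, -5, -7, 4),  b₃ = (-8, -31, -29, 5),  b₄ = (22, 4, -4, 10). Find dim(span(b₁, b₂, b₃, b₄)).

2

Apply Gaussian elimination to the matrix whose rows are b₁, b₂, b₃, b₄.
The echelon form has 2 nonzero rows, so the rank is 2.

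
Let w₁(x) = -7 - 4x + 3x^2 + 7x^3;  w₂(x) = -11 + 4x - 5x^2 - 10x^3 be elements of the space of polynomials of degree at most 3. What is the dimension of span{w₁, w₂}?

2

Represent each element by its coordinate vector in ℝ⁴.
Row-reduce the 2×4 matrix with these as rows.
There are 2 pivot columns, so rank = 2.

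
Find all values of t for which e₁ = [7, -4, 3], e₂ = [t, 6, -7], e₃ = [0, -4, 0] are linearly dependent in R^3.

The vectors are dependent exactly when the determinant of the matrix with rows e₁, e₂, e₃ vanishes.
Expanding, det = -12*t - 196.
This vanishes exactly when t = -49/3.

t = -49/3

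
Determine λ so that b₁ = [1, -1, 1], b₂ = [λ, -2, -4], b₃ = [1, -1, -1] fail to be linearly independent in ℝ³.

λ = 2

The vectors are dependent exactly when the determinant of the matrix with rows b₁, b₂, b₃ vanishes.
Cofactor expansion gives det = 4 - 2*λ.
Setting this to zero gives λ = 2.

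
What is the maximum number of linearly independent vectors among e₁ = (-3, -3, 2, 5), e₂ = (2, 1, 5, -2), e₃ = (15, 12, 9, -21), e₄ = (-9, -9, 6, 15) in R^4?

2

Apply Gaussian elimination to the matrix whose rows are e₁, e₂, e₃, e₄.
The echelon form has 2 nonzero rows, so the rank is 2.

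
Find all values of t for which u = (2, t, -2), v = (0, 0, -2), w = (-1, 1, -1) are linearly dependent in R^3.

t = -2

The vectors are dependent exactly when the determinant of the matrix with rows u, v, w vanishes.
The determinant works out to 2*t + 4.
This vanishes exactly when t = -2.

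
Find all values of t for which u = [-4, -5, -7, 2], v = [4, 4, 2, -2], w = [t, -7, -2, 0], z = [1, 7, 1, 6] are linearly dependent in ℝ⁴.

The vectors are dependent exactly when the determinant of the matrix with rows u, v, w, z vanishes.
Cofactor expansion gives det = 176*t + 858.
Setting this to zero gives t = -39/8.

t = -39/8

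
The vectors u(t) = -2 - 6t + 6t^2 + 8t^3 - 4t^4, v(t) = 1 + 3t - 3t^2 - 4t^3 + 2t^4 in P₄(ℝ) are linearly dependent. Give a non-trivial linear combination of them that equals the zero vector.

u + 2v = 0

Write each element as a vector in ℝ⁵ using {1, t, …, t^4}.
Write the vectors as columns of a matrix and find a nonzero vector in its null space.
The free variable yields coefficients (1, 2) (any nonzero multiple also works).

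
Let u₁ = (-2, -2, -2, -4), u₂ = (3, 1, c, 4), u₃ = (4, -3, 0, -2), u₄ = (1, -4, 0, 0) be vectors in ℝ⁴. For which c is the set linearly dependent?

Dependence holds iff the 4×4 matrix [u₁ u₂ u₃ u₄] is singular.
Expanding, det = 156 - 72*c.
This vanishes exactly when c = 13/6.

c = 13/6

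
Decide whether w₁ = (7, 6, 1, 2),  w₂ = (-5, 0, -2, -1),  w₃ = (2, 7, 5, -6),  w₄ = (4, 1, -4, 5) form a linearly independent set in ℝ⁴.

linearly independent

The matrix [w₁|w₂|w₃|w₄] has determinant -354.
A nonzero determinant means the columns are linearly independent.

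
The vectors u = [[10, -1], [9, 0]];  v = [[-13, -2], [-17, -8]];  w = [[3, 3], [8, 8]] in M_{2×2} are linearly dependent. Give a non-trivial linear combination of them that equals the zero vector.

Take coordinates with respect to {E₁₁, E₁₂, E₂₁, E₂₂}.
Write the vectors as columns of a matrix and find a nonzero vector in its null space.
The free variable yields coefficients (1, 1, 1) (any nonzero multiple also works).

u + v + w = 0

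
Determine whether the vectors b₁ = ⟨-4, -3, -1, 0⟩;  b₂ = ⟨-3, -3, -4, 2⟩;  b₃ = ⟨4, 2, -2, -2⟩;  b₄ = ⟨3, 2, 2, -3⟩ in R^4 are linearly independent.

linearly independent

Form the 4×4 matrix with these as columns; its determinant is 18.
A nonzero determinant means the columns are linearly independent.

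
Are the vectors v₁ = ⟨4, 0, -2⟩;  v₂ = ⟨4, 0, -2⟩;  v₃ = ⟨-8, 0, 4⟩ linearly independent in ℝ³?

Two of the vectors are equal, giving an immediate dependence.

linearly dependent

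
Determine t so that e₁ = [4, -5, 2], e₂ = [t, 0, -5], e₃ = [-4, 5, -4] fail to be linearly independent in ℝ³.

t = 0

The vectors are dependent exactly when the determinant of the matrix with rows e₁, e₂, e₃ vanishes.
Expanding, det = -10*t.
Setting this to zero gives t = 0.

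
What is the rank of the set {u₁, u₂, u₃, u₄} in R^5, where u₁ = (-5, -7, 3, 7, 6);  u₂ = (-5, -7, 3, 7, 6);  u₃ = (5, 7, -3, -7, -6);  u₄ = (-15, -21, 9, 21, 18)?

rank 1

Put the 5×4 matrix [u₁|u₂|u₃|u₄] into echelon form.
Reduction leaves 1 leading entry, giving rank 1.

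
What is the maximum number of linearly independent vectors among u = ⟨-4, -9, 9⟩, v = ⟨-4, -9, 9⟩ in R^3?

1

Form the matrix with u, v as columns and reduce.
There is 1 pivot column, so rank = 1.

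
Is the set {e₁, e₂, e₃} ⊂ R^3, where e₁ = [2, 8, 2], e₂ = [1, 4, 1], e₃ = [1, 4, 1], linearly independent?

Place the vectors as rows of a 3×3 matrix and reduce to echelon form.
The reduction yields 1 nonzero row, so the rank is 1.
Since rank 1 < 3, the set is linearly dependent.

linearly dependent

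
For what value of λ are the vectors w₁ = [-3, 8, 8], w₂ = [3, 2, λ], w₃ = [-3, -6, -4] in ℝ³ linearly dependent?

λ = 4/7

Dependence holds iff the 3×3 matrix [w₁ w₂ w₃] is singular.
Cofactor expansion gives det = 24 - 42*λ.
Setting this to zero gives λ = 4/7.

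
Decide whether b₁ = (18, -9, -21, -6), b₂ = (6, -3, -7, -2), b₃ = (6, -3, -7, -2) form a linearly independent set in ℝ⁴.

linearly dependent

Place the vectors as rows of a 3×4 matrix and reduce to echelon form.
The reduction yields 1 nonzero row, so the rank is 1.
Since rank 1 < 3, the set is linearly dependent.
Indeed b₁ - 3b₂ = 0.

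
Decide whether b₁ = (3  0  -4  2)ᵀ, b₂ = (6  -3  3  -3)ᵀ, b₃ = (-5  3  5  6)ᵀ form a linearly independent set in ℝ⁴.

Row-reduce the matrix whose columns are b₁, b₂, b₃.
The reduction yields 3 nonzero rows, so the rank is 3.
Since rank = 3 (the number of vectors), the set is linearly independent.

linearly independent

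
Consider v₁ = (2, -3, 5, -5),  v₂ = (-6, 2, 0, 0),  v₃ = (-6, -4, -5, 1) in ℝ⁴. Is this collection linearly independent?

linearly independent

Place the vectors as rows of a 3×4 matrix and reduce to echelon form.
The reduction yields 3 nonzero rows, so the rank is 3.
Since rank = 3 (the number of vectors), the set is linearly independent.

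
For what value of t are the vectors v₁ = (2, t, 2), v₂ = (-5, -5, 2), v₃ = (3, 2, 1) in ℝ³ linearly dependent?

t = 8/11

Place the vectors as rows of a 3×3 matrix; dependence ⇔ determinant zero.
Expanding, det = 11*t - 8.
Solving 11*t - 8 = 0 yields t = 8/11.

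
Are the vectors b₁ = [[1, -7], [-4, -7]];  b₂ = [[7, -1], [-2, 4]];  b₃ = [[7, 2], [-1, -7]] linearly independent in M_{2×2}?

Take coordinates with respect to the standard basis {E₁₁, E₁₂, E₂₁, E₂₂}.
Row-reduce the matrix whose columns are b₁, b₂, b₃.
The reduction yields 3 nonzero rows, so the rank is 3.
Since rank = 3 (the number of vectors), the set is linearly independent.

linearly independent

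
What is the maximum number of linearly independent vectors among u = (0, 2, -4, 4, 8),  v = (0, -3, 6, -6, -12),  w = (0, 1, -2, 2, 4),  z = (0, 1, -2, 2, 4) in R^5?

Apply Gaussian elimination to the matrix whose rows are u, v, w, z.
Exactly 1 pivot survives; hence the rank is 1.

1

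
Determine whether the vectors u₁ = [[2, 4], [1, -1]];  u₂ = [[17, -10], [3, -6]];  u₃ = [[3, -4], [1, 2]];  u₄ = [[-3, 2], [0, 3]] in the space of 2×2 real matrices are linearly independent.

Write each element as a coordinate vector in ℝ⁴ using {E₁₁, E₁₂, E₂₁, E₂₂}.
Place the vectors as rows of a 4×4 matrix and reduce to echelon form.
The reduction yields 3 nonzero rows, so the rank is 3.
Since rank 3 < 4, the set is linearly dependent.
Indeed u₁ - u₂ + 2u₃ - 3u₄ = 0.

linearly dependent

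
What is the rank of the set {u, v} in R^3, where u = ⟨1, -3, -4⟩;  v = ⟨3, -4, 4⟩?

Row-reduce the 2×3 matrix with these as rows.
Reduction leaves 2 leading entries, giving rank 2.

rank 2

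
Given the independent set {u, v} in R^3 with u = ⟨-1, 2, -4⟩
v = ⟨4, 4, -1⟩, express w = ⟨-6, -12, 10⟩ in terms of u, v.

w = -2u - 2v

Since u, v are independent, the coefficients expressing w are uniquely determined by a linear system.
The system has the unique solution (α₁, α₂) = (-2, -2).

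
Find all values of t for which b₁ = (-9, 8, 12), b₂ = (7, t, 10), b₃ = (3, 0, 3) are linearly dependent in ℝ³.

t = 8/7

Place the vectors as rows of a 3×3 matrix; dependence ⇔ determinant zero.
Expanding, det = 72 - 63*t.
This vanishes exactly when t = 8/7.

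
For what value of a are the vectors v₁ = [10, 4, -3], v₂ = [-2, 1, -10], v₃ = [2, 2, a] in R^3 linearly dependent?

Place the vectors as rows of a 3×3 matrix; dependence ⇔ determinant zero.
Cofactor expansion gives det = 18*a + 138.
Solving 18*a + 138 = 0 yields a = -23/3.

a = -23/3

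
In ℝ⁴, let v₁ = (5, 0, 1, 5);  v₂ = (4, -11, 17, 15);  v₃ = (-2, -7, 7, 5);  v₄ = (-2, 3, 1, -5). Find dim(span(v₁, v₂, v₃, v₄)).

Row-reduce the 4×4 matrix with these as rows.
Exactly 3 pivots survive; hence the rank is 3.

3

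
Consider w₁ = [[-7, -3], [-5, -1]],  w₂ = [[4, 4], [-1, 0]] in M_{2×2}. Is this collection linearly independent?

linearly independent

Write each element as a coordinate vector in ℝ⁴ using {E₁₁, E₁₂, E₂₁, E₂₂}.
Row-reduce the matrix whose columns are w₁, w₂.
The reduction yields 2 nonzero rows, so the rank is 2.
Since rank = 2 (the number of vectors), the set is linearly independent.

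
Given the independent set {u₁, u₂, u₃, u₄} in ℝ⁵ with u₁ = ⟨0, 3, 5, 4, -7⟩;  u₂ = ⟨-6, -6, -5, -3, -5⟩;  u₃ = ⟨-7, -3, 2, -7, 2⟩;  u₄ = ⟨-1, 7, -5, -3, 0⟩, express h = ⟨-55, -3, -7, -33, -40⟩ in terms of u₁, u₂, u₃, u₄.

Solve the system with u₁, u₂, u₃, u₄ as columns and h as the right-hand side.
The system has the unique solution (a₁, …, a₄) = (4, 4, 4, 3).

h = 4u₁ + 4u₂ + 4u₃ + 3u₄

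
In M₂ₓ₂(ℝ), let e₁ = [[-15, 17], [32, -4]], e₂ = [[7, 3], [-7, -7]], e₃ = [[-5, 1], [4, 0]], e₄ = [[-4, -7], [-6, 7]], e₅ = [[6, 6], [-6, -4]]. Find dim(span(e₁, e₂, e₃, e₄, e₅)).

Use coordinates relative to {E₁₁, E₁₂, E₂₁, E₂₂}.
Put the 4×5 matrix [e₁|e₂|e₃|e₄|e₅] into echelon form.
Reduction leaves 4 leading entries, giving rank 4.
(With 5 elements in a 4-dimensional space the rank is at most 4.)

dim = 4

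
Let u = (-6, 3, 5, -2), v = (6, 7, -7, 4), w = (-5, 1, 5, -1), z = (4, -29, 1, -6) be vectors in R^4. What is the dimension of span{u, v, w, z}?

dim = 3

Apply Gaussian elimination to the matrix whose rows are u, v, w, z.
There are 3 pivot columns, so rank = 3.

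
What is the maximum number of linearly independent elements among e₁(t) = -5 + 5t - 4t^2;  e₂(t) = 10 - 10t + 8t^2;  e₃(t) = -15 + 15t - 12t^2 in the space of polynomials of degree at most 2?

Represent each element by its coordinate vector in ℝ³.
Put the 3×3 matrix [e₁|e₂|e₃] into echelon form.
The echelon form has 1 nonzero row, so the rank is 1.

1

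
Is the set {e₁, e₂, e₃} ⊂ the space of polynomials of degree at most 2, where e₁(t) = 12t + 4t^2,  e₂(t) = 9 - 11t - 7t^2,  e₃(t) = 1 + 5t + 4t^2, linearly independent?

Take coordinates with respect to the standard basis {1, t, t^2}.
The matrix [e₁|e₂|e₃] has determinant -292.
A nonzero determinant means the columns are linearly independent.

linearly independent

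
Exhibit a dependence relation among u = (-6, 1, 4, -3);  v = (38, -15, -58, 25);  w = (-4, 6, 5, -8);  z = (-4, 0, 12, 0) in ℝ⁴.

3u + v + 2w + 3z = 0

Row-reduce the matrix with u, v, w, z as columns; the null space gives the coefficients.
The free variable yields coefficients (3, 1, 2, 3) (any nonzero multiple also works).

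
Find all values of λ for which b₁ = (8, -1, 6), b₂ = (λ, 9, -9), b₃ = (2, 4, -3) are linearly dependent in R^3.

The set is linearly dependent precisely when det[b₁; b₂; b₃] = 0.
The determinant works out to 21*λ - 18.
Setting this to zero gives λ = 6/7.

λ = 6/7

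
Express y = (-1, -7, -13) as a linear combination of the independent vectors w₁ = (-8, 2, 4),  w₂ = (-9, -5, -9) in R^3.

y = -w₁ + w₂

Since w₁, w₂ are independent, the coefficients expressing y are uniquely determined by a linear system.
The system has the unique solution (a₁, a₂) = (-1, 1).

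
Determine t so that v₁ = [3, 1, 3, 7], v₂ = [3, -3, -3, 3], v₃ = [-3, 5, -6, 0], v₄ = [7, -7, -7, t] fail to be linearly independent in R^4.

t = 7

The vectors are dependent exactly when the determinant of the matrix with rows v₁, v₂, v₃, v₄ vanishes.
Expanding, det = 144*t - 1008.
Solving 144*t - 1008 = 0 yields t = 7.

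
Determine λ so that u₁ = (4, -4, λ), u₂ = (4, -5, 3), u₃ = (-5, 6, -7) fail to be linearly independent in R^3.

Place the vectors as rows of a 3×3 matrix; dependence ⇔ determinant zero.
The determinant works out to 16 - λ.
This vanishes exactly when λ = 16.

λ = 16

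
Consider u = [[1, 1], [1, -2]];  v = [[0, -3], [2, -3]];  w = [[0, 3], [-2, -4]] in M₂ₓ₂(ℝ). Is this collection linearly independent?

Take coordinates with respect to the standard basis {E₁₁, E₁₂, E₂₁, E₂₂}.
Place the vectors as rows of a 3×4 matrix and reduce to echelon form.
The reduction yields 3 nonzero rows, so the rank is 3.
Since rank = 3 (the number of vectors), the set is linearly independent.

linearly independent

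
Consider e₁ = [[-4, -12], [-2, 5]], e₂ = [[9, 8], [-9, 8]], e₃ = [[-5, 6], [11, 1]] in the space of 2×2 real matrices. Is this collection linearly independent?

linearly independent

Take coordinates with respect to the standard basis {E₁₁, E₁₂, E₂₁, E₂₂}.
Place the vectors as rows of a 3×4 matrix and reduce to echelon form.
The reduction yields 3 nonzero rows, so the rank is 3.
Since rank = 3 (the number of vectors), the set is linearly independent.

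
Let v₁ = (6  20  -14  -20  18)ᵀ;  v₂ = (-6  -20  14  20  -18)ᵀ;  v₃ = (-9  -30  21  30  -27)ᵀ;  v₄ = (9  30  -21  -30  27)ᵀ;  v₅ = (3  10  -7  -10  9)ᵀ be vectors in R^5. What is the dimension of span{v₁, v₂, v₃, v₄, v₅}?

Form the matrix with v₁, v₂, v₃, v₄, v₅ as columns and reduce.
The echelon form has 1 nonzero row, so the rank is 1.

dim = 1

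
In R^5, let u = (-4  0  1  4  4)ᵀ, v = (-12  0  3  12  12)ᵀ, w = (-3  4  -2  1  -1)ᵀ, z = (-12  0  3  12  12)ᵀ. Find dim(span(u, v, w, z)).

dim = 2

Row-reduce the 4×5 matrix with these as rows.
There are 2 pivot columns, so rank = 2.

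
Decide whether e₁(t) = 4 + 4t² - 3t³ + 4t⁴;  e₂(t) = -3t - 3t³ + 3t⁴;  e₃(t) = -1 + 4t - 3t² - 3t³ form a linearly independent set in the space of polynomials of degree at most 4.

linearly independent

Write each element as a coordinate vector in ℝ⁵ using {1, t, …, t⁴}.
Row-reduce the matrix whose columns are e₁, e₂, e₃.
The reduction yields 3 nonzero rows, so the rank is 3.
Since rank = 3 (the number of vectors), the set is linearly independent.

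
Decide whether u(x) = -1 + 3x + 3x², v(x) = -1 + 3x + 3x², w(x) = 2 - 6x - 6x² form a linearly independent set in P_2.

Take coordinates with respect to the standard basis {1, x, x²}.
Two of the vectors are equal, giving an immediate dependence.

linearly dependent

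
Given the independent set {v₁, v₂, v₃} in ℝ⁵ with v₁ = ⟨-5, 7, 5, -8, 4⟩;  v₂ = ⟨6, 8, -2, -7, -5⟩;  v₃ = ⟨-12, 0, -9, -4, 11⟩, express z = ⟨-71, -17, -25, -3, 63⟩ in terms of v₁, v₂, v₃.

Set up the augmented matrix [v₁ | v₂ | v₃ | z] and row-reduce.
The system has the unique solution (α₁, α₂, α₃) = (1, -3, 4).

z = v₁ - 3v₂ + 4v₃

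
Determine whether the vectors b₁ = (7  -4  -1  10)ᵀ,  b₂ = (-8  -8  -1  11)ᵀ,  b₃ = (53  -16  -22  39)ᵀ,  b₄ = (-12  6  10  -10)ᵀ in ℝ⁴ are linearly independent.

Place the vectors as rows of a 4×4 matrix and reduce to echelon form.
The reduction yields 3 nonzero rows, so the rank is 3.
Since rank 3 < 4, the set is linearly dependent.
Indeed 3b₁ - b₂ - b₃ - 2b₄ = 0.

linearly dependent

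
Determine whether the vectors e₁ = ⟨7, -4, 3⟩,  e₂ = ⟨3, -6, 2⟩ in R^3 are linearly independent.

linearly independent

Row-reduce the matrix whose columns are e₁, e₂.
The reduction yields 2 nonzero rows, so the rank is 2.
Since rank = 2 (the number of vectors), the set is linearly independent.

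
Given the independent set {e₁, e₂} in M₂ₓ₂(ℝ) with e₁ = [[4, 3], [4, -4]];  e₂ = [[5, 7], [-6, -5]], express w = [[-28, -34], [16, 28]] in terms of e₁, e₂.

w = -2e₁ - 4e₂

Identify each element with its coordinate vector in ℝ⁴ via {E₁₁, E₁₂, E₂₁, E₂₂}.
Set up the augmented matrix [e₁ | e₂ | w] and row-reduce.
Back-substitution yields (c₁, c₂) = (-2, -4).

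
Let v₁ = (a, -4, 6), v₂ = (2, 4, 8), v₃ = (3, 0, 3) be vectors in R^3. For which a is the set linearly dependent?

a = 12

The set is linearly dependent precisely when det[v₁; v₂; v₃] = 0.
Cofactor expansion gives det = 12*a - 144.
Solving 12*a - 144 = 0 yields a = 12.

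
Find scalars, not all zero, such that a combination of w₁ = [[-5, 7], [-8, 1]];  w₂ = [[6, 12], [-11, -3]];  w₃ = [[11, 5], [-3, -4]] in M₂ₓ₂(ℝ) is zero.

w₁ - w₂ + w₃ = 0

Write each element as a vector in ℝ⁴ using {E₁₁, E₁₂, E₂₁, E₂₂}.
Row-reduce the matrix with w₁, w₂, w₃ as columns; the null space gives the coefficients.
The free variable yields coefficients (1, -1, 1) (any nonzero multiple also works).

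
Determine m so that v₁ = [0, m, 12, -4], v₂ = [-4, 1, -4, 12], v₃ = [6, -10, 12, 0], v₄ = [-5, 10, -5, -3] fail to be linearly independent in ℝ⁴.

m = 22/9

The set is linearly dependent precisely when det[v₁; v₂; v₃; v₄] = 0.
The determinant works out to 1056 - 432*m.
This vanishes exactly when m = 22/9.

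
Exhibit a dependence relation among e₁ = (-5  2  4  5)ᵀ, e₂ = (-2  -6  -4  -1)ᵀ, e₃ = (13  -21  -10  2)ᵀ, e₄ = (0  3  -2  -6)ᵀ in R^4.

Set up α₁e₁ + … + α₄e₄ = 0 and solve the homogeneous system.
A generator of the null space is (3, -1, 1, 3).

3e₁ - e₂ + e₃ + 3e₄ = 0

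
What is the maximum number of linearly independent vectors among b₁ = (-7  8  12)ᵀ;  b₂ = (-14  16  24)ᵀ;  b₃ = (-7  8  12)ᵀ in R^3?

Put the 3×3 matrix [b₁|b₂|b₃] into echelon form.
Exactly 1 pivot survives; hence the rank is 1.

1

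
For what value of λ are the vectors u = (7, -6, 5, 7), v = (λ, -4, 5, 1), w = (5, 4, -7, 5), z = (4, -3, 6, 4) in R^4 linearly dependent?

λ = 1

The set is linearly dependent precisely when det[u; v; w; z] = 0.
Cofactor expansion gives det = 214 - 214*λ.
Solving 214 - 214*λ = 0 yields λ = 1.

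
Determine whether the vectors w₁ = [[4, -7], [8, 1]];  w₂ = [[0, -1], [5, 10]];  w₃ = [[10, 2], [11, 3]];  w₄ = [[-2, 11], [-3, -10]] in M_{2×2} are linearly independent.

Write each element as a coordinate vector in ℝ⁴ using {E₁₁, E₁₂, E₂₁, E₂₂}.
The matrix [w₁|w₂|w₃|w₄] has determinant 6920.
A nonzero determinant means the columns are linearly independent.

linearly independent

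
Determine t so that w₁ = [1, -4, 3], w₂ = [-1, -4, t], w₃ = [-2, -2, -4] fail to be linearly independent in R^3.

Dependence holds iff the 3×3 matrix [w₁ w₂ w₃] is singular.
Expanding, det = 10*t + 14.
Solving 10*t + 14 = 0 yields t = -7/5.

t = -7/5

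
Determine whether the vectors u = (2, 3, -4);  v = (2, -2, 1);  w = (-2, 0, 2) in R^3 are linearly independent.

linearly independent

Row-reduce the matrix whose columns are u, v, w.
The reduction yields 3 nonzero rows, so the rank is 3.
Since rank = 3 (the number of vectors), the set is linearly independent.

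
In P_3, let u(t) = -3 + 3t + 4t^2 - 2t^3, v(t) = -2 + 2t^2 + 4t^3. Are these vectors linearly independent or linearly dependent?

Write each element as a coordinate vector in ℝ⁴ using {1, t, …, t^3}.
Row-reduce the matrix whose columns are u, v.
The reduction yields 2 nonzero rows, so the rank is 2.
Since rank = 2 (the number of vectors), the set is linearly independent.

linearly independent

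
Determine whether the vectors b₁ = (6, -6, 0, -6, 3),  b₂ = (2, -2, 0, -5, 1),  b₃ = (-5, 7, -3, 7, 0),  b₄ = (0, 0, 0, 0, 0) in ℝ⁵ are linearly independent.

One of the vectors is the zero vector, so the set is linearly dependent.

linearly dependent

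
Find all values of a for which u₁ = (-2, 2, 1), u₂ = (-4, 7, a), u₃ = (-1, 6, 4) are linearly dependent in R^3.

a = 41/10

Place the vectors as rows of a 3×3 matrix; dependence ⇔ determinant zero.
Cofactor expansion gives det = 10*a - 41.
This vanishes exactly when a = 41/10.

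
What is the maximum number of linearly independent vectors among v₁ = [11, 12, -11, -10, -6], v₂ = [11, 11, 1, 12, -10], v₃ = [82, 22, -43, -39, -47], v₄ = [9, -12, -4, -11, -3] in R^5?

Apply Gaussian elimination to the matrix whose rows are v₁, v₂, v₃, v₄.
The echelon form has 3 nonzero rows, so the rank is 3.

3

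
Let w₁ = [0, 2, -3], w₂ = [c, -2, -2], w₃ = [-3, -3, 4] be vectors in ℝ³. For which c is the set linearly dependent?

c = -30

Dependence holds iff the 3×3 matrix [w₁ w₂ w₃] is singular.
The determinant works out to c + 30.
Solving c + 30 = 0 yields c = -30.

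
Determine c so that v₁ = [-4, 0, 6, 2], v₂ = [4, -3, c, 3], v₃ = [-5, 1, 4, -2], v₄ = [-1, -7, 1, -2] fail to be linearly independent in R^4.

Place the vectors as rows of a 4×4 matrix; dependence ⇔ determinant zero.
The determinant works out to -136*c - 238.
This vanishes exactly when c = -7/4.

c = -7/4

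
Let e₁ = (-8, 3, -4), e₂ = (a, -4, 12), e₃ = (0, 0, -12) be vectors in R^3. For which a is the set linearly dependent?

Place the vectors as rows of a 3×3 matrix; dependence ⇔ determinant zero.
The determinant works out to 36*a - 384.
Solving 36*a - 384 = 0 yields a = 32/3.

a = 32/3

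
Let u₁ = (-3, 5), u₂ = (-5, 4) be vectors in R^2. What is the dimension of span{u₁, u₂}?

Form the matrix with u₁, u₂ as columns and reduce.
There are 2 pivot columns, so rank = 2.

dim = 2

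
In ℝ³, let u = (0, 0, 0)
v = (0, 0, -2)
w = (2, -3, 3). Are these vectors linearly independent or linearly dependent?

linearly dependent

One of the vectors is the zero vector, so the set is linearly dependent.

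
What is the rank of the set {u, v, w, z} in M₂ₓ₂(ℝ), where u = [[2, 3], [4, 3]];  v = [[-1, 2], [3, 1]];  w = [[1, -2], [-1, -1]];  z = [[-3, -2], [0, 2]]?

Represent each element by its coordinate vector in ℝ⁴.
Put the 4×4 matrix [u|v|w|z] into echelon form.
The echelon form has 4 nonzero rows, so the rank is 4.

rank 4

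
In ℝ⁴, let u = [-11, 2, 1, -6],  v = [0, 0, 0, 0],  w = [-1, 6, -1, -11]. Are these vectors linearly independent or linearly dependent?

One of the vectors is the zero vector, so the set is linearly dependent.

linearly dependent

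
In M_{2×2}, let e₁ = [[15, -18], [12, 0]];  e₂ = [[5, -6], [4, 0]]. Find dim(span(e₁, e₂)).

1

Pass to coordinate vectors with respect to the basis {E₁₁, E₁₂, E₂₁, E₂₂}.
Row-reduce the 2×4 matrix with these as rows.
Reduction leaves 1 leading entry, giving rank 1.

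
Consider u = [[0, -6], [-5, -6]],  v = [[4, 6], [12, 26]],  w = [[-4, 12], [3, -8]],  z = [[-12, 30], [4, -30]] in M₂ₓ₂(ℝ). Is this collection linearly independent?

Write each element as a coordinate vector in ℝ⁴ using {E₁₁, E₁₂, E₂₁, E₂₂}.
Row-reduce the matrix whose columns are u, v, w, z.
The reduction yields 2 nonzero rows, so the rank is 2.
Since rank 2 < 4, the set is linearly dependent.

linearly dependent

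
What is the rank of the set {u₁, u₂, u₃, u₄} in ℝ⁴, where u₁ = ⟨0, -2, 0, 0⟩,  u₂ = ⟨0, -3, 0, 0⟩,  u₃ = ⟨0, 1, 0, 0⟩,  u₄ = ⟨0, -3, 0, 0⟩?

1

Put the 4×4 matrix [u₁|u₂|u₃|u₄] into echelon form.
The echelon form has 1 nonzero row, so the rank is 1.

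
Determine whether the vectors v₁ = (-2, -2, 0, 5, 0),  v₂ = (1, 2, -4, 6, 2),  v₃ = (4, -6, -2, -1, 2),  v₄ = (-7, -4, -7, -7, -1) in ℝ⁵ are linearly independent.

Place the vectors as rows of a 4×5 matrix and reduce to echelon form.
The reduction yields 4 nonzero rows, so the rank is 4.
Since rank = 4 (the number of vectors), the set is linearly independent.

linearly independent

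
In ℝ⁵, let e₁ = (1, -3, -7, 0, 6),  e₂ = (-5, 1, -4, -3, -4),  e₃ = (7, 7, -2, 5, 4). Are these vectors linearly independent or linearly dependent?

linearly independent

Row-reduce the matrix whose columns are e₁, e₂, e₃.
The reduction yields 3 nonzero rows, so the rank is 3.
Since rank = 3 (the number of vectors), the set is linearly independent.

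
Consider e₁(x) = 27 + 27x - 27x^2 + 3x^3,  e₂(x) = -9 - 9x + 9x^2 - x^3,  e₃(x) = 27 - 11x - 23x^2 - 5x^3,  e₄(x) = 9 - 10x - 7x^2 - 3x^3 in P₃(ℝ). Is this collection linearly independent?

linearly dependent

Write each element as a coordinate vector in ℝ⁴ using {1, x, …, x^3}.
The matrix [e₁|e₂|e₃|e₄] has determinant 0.
A zero determinant means the columns are linearly dependent.
Indeed e₁ + 3e₂ = 0.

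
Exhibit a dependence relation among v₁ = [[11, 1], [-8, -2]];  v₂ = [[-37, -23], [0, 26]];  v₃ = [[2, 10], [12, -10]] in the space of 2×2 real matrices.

Write each element as a vector in ℝ⁴ using {E₁₁, E₁₂, E₂₁, E₂₂}.
Solve the homogeneous system with v₁, v₂, v₃ as columns by row-reducing the coefficient matrix.
The free variable yields coefficients (3, 1, 2) (any nonzero multiple also works).

3v₁ + v₂ + 2v₃ = 0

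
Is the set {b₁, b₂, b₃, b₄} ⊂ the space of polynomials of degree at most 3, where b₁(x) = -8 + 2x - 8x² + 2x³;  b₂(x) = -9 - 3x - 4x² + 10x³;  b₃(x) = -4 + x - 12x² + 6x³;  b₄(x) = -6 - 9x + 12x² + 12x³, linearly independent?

linearly dependent

Write each element as a coordinate vector in ℝ⁴ using {1, x, …, x³}.
The matrix [b₁|b₂|b₃|b₄] has determinant 0.
A zero determinant means the columns are linearly dependent.
Indeed b₁ - 2b₂ + b₃ + b₄ = 0.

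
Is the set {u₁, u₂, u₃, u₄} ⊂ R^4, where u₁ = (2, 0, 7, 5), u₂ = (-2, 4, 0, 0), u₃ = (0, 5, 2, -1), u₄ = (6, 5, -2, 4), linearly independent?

Row-reduce the matrix whose columns are u₁, u₂, u₃, u₄.
The reduction yields 4 nonzero rows, so the rank is 4.
Since rank = 4 (the number of vectors), the set is linearly independent.

linearly independent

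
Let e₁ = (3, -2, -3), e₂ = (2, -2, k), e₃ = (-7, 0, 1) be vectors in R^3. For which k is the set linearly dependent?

k = -20/7

The set is linearly dependent precisely when det[e₁; e₂; e₃] = 0.
The determinant works out to 14*k + 40.
This vanishes exactly when k = -20/7.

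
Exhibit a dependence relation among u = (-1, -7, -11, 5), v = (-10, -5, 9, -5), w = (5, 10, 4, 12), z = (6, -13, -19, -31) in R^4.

u + 2v + 3w + z = 0

Row-reduce the matrix with u, v, w, z as columns; the null space gives the coefficients.
One solution (up to scaling) is (1, 2, 3, 1).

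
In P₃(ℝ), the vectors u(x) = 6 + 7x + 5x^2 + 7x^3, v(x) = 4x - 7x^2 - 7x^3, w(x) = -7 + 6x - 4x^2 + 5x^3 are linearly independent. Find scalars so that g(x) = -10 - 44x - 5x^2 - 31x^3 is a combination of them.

Identify each element with its coordinate vector in ℝ⁴ via {1, x, …, x^3}.
Set up the augmented matrix [u | v | w | g] and row-reduce.
Row-reducing the augmented matrix gives the unique coefficients (c₁, c₂, c₃) = (-4, -1, -2).

g = -4u - v - 2w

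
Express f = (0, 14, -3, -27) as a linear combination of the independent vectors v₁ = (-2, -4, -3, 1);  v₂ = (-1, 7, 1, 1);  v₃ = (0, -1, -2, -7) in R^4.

f = -v₁ + 2v₂ + 4v₃

Write f = a₁v₁ + … + a₃v₃ and equate components.
Row-reducing the augmented matrix gives the unique coefficients (a₁, a₂, a₃) = (-1, 2, 4).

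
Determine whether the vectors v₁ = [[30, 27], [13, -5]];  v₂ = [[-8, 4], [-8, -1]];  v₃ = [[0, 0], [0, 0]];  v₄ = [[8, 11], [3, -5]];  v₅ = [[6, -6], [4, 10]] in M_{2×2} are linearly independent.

linearly dependent

Write each element as a coordinate vector in ℝ⁴ using {E₁₁, E₁₂, E₂₁, E₂₂}.
There are 5 vectors in a 4-dimensional space, so they cannot be linearly independent.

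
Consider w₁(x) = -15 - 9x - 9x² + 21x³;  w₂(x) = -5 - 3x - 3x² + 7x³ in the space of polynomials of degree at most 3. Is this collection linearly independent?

Write each element as a coordinate vector in ℝ⁴ using {1, x, …, x³}.
Row-reduce the matrix whose columns are w₁, w₂.
The reduction yields 1 nonzero row, so the rank is 1.
Since rank 1 < 2, the set is linearly dependent.

linearly dependent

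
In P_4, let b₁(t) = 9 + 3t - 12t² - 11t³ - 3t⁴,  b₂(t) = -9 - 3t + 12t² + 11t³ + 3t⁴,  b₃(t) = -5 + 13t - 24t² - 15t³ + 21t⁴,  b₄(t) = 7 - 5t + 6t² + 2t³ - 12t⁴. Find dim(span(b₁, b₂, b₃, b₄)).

dim = 2

Use coordinates relative to {1, t, …, t⁴}.
Row-reduce the 4×5 matrix with these as rows.
There are 2 pivot columns, so rank = 2.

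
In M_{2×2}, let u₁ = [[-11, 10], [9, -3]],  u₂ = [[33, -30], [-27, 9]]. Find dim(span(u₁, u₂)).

1

Pass to coordinate vectors with respect to the basis {E₁₁, E₁₂, E₂₁, E₂₂}.
Put the 4×2 matrix [u₁|u₂] into echelon form.
Reduction leaves 1 leading entry, giving rank 1.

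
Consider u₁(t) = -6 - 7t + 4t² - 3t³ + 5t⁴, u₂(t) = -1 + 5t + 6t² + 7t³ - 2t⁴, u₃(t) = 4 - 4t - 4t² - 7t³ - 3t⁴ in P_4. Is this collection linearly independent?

Write each element as a coordinate vector in ℝ⁵ using {1, t, …, t⁴}.
Row-reduce the matrix whose columns are u₁, u₂, u₃.
The reduction yields 3 nonzero rows, so the rank is 3.
Since rank = 3 (the number of vectors), the set is linearly independent.

linearly independent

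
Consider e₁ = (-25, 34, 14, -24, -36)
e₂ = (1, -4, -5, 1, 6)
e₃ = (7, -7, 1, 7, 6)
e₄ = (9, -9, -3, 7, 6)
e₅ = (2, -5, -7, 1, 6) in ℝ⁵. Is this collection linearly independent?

Row-reduce the matrix whose columns are e₁, e₂, e₃, e₄, e₅.
The reduction yields 3 nonzero rows, so the rank is 3.
Since rank 3 < 5, the set is linearly dependent.

linearly dependent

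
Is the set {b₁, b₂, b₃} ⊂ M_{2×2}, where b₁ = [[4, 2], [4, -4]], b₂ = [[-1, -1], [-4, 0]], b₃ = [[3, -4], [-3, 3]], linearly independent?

linearly independent

Take coordinates with respect to the standard basis {E₁₁, E₁₂, E₂₁, E₂₂}.
Place the vectors as rows of a 3×4 matrix and reduce to echelon form.
The reduction yields 3 nonzero rows, so the rank is 3.
Since rank = 3 (the number of vectors), the set is linearly independent.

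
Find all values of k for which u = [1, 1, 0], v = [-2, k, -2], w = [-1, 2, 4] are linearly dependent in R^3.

k = -7/2

Place the vectors as rows of a 3×3 matrix; dependence ⇔ determinant zero.
Cofactor expansion gives det = 4*k + 14.
This vanishes exactly when k = -7/2.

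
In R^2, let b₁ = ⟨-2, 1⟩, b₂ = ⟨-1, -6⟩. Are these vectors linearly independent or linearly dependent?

linearly independent

The matrix [b₁|b₂] has determinant 13.
A nonzero determinant means the columns are linearly independent.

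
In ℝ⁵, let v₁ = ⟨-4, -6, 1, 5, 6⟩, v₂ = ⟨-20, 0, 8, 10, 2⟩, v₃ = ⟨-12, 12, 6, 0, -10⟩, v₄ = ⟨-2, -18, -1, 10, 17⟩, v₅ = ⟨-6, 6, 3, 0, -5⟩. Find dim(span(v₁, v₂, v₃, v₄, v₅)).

2

Row-reduce the 5×5 matrix with these as rows.
There are 2 pivot columns, so rank = 2.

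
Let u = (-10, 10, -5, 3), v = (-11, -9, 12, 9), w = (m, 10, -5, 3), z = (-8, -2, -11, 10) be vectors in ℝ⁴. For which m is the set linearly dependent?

Place the vectors as rows of a 4×4 matrix; dependence ⇔ determinant zero.
Cofactor expansion gives det = 2199*m + 21990.
Setting this to zero gives m = -10.

m = -10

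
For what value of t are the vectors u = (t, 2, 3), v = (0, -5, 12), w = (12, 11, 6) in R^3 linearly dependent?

Dependence holds iff the 3×3 matrix [u v w] is singular.
The determinant works out to 468 - 162*t.
Setting this to zero gives t = 26/9.

t = 26/9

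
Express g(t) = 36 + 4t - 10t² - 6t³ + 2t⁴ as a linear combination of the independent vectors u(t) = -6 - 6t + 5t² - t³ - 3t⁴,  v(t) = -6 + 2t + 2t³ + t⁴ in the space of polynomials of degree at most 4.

Take coordinate vectors relative to {1, t, …, t⁴}.
Solve the system with u, v as columns and g as the right-hand side.
The system has the unique solution (α₁, α₂) = (-2, -4).

g = -2u - 4v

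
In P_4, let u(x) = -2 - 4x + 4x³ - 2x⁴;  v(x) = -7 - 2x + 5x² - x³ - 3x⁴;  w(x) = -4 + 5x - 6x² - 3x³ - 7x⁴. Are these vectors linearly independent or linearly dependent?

Take coordinates with respect to the standard basis {1, x, …, x⁴}.
Place the vectors as rows of a 3×5 matrix and reduce to echelon form.
The reduction yields 3 nonzero rows, so the rank is 3.
Since rank = 3 (the number of vectors), the set is linearly independent.

linearly independent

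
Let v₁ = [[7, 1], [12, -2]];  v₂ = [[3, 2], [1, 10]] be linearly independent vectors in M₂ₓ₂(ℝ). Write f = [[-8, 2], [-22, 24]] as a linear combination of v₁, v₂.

Work in coordinates with respect to the standard basis {E₁₁, E₁₂, E₂₁, E₂₂}.
Write f = α₁v₁ + α₂v₂ and equate components.
The system has the unique solution (α₁, α₂) = (-2, 2).

f = -2v₁ + 2v₂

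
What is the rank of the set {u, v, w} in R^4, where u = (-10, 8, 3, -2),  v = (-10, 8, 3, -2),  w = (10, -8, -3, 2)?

1

Form the matrix with u, v, w as columns and reduce.
There is 1 pivot column, so rank = 1.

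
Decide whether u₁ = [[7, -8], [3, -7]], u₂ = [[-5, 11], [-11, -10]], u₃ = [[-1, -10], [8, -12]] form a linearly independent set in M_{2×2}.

linearly independent

Take coordinates with respect to the standard basis {E₁₁, E₁₂, E₂₁, E₂₂}.
Place the vectors as rows of a 3×4 matrix and reduce to echelon form.
The reduction yields 3 nonzero rows, so the rank is 3.
Since rank = 3 (the number of vectors), the set is linearly independent.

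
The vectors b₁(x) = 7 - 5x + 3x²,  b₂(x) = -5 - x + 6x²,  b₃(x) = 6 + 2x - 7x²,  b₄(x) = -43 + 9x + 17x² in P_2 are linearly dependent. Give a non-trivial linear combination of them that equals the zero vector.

Write each element as a vector in ℝ³ using {1, x, x²}.
Set up α₁b₁ + … + α₄b₄ = 0 and solve the homogeneous system.
The free variable yields coefficients (3, -2, 2, 1) (any nonzero multiple also works).

3b₁ - 2b₂ + 2b₃ + b₄ = 0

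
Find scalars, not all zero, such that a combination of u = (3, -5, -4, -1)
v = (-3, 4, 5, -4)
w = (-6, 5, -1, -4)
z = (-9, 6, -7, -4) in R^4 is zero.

v - 2w + z = 0

Row-reduce the matrix with u, v, w, z as columns; the null space gives the coefficients.
One solution (up to scaling) is (0, 1, -2, 1).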